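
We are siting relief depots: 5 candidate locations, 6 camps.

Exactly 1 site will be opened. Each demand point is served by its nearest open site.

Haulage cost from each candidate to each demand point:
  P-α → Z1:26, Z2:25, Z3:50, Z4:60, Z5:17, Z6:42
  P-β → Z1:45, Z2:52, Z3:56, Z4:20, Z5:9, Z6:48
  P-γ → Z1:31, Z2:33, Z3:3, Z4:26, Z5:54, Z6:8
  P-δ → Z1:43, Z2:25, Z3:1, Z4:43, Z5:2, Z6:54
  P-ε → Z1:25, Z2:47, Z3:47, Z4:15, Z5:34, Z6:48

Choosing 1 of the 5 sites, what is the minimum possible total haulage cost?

155

Open {P-γ}.
  Z1→P-γ 31, Z2→P-γ 33, Z3→P-γ 3, Z4→P-γ 26, Z5→P-γ 54, Z6→P-γ 8  ⇒ total 155.
Compare {P-δ}: total 168.
Compare {P-ε}: total 216.
No size-1 selection does better; minimum is 155.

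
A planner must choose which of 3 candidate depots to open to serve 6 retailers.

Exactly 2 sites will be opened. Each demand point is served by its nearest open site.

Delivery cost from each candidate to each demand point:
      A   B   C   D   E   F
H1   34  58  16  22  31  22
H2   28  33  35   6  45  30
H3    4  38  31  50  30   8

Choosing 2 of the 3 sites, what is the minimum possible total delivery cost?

112

Open {H2, H3}.
  A→H3 4, B→H2 33, C→H3 31, D→H2 6, E→H3 30, F→H3 8  ⇒ total 112.
Compare {H1, H3}: total 118.
Compare {H1, H2}: total 136.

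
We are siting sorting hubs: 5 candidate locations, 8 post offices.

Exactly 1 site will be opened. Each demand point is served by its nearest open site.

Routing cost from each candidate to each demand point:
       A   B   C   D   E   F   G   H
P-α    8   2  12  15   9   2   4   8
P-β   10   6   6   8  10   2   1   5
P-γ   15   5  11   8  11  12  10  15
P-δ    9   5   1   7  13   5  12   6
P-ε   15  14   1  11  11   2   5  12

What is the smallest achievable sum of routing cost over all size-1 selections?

48

Open {P-β}.
  A→P-β 10, B→P-β 6, C→P-β 6, D→P-β 8, E→P-β 10, F→P-β 2, G→P-β 1, H→P-β 5  ⇒ total 48.
Compare {P-δ}: total 58.
Compare {P-α}: total 60.
No size-1 selection does better; minimum is 48.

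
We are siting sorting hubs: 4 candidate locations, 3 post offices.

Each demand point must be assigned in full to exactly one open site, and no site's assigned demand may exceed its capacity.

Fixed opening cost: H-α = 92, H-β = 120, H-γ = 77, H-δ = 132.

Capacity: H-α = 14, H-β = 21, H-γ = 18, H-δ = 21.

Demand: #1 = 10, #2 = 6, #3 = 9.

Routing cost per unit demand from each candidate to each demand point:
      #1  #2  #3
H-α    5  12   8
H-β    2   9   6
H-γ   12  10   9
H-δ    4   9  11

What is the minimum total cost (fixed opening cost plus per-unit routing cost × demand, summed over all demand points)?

331

Open {H-β, H-γ}; cheapest assignment that respects the capacities:
  H-β (cap 21, load 19): #1, #3 — cost 10×2 + 9×6 = 74
  H-γ (cap 18, load 6): #2 — cost 6×10 = 60
  Shipping 134, fixed 197 → total 331.
  Any other capacity-feasible assignment to {H-β, H-γ} ships for at least 134.
Compare {H-α, H-β}: its best feasible assignment gives total 358.
Compare {H-α, H-γ}: its best feasible assignment gives total 360.
Every other set of open sites that can feasibly serve all demand totals ≥ 358 even under its best assignment. Minimum: 331.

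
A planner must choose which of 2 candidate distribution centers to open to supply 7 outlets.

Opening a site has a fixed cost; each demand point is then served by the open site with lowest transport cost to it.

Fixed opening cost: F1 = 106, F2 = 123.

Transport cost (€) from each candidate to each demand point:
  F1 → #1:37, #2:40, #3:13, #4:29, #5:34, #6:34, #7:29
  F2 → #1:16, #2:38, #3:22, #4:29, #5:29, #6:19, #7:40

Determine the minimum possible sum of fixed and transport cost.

316

Open {F2}: assign each demand point to its cheapest open site.
  #1→F2 16, #2→F2 38, #3→F2 22, #4→F2 29, #5→F2 29, #6→F2 19, #7→F2 40
  transport cost 193, fixed 123 → total 316.
Compare {F1}: transport cost 216 + fixed 106 = 322.
Compare {F1, F2}: transport cost 173 + fixed 229 = 402.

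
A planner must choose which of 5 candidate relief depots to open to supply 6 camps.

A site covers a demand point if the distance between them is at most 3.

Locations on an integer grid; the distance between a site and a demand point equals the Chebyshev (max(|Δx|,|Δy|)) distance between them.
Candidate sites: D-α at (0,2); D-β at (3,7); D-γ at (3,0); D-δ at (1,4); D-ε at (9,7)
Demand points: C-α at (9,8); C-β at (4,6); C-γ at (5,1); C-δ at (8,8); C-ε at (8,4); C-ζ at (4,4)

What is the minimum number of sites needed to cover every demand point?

Coverage sets (demand points within 3 of each site):
  D-α: {}
  D-β: {C-β, C-ζ}
  D-γ: {C-γ}
  D-δ: {C-β, C-ζ}
  D-ε: {C-α, C-δ, C-ε}
No 2 sites suffice: every size-2 union leaves at least one demand point uncovered.
But {D-β, D-γ, D-ε} covers everything, so the minimum is 3.

3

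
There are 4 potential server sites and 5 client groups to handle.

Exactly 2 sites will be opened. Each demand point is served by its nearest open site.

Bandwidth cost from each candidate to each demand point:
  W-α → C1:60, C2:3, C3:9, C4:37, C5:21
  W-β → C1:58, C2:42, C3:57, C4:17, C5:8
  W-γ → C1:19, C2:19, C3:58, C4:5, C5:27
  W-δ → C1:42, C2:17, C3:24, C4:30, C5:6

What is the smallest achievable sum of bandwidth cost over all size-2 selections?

Open {W-α, W-γ}.
  C1→W-γ 19, C2→W-α 3, C3→W-α 9, C4→W-γ 5, C5→W-α 21  ⇒ total 57.
Compare {W-γ, W-δ}: total 71.
Compare {W-α, W-δ}: total 90.
No size-2 selection does better; minimum is 57.

57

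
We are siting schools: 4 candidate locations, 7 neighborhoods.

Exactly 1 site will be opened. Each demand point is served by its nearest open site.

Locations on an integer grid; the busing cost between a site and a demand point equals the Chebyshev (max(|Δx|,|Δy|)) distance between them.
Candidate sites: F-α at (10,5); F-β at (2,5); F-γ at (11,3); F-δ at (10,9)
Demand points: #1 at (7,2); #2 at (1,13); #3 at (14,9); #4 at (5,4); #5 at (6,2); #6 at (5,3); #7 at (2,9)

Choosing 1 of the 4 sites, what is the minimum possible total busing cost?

38

Open {F-α}.
  #1→F-α 3, #2→F-α 9, #3→F-α 4, #4→F-α 5, #5→F-α 4, #6→F-α 5, #7→F-α 8  ⇒ total 38.
Compare {F-β}: total 39.
Compare {F-γ}: total 46.
No size-1 selection does better; minimum is 38.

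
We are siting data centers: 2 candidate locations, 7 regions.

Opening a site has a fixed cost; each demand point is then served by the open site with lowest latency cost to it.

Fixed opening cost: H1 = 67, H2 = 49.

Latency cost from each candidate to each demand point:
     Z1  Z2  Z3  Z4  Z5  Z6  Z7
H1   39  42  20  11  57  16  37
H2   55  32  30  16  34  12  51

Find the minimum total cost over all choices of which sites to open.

279

Open {H2}: assign each demand point to its cheapest open site.
  Z1→H2 55, Z2→H2 32, Z3→H2 30, Z4→H2 16, Z5→H2 34, Z6→H2 12, Z7→H2 51
  latency cost 230, fixed 49 → total 279.
Compare {H1}: latency cost 222 + fixed 67 = 289.
Compare {H1, H2}: latency cost 185 + fixed 116 = 301.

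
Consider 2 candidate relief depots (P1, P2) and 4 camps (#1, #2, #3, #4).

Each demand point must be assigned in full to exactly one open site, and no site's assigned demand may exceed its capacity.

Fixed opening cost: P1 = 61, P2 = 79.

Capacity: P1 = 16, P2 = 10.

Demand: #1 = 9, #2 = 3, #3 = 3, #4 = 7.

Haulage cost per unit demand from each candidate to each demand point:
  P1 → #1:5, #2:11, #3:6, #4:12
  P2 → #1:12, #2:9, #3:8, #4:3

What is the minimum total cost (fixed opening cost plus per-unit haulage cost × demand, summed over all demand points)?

Open {P1, P2}; cheapest assignment that respects the capacities:
  P1 (cap 16, load 12): #1, #3 — cost 9×5 + 3×6 = 63
  P2 (cap 10, load 10): #2, #4 — cost 3×9 + 7×3 = 48
  Shipping 111, fixed 140 → total 251.
  Any other capacity-feasible assignment to {P1, P2} ships for at least 111.
Total demand is 22 and no other set of sites has combined capacity ≥ 22, so {P1, P2} is the only feasible choice of open sites. Minimum: 251.

251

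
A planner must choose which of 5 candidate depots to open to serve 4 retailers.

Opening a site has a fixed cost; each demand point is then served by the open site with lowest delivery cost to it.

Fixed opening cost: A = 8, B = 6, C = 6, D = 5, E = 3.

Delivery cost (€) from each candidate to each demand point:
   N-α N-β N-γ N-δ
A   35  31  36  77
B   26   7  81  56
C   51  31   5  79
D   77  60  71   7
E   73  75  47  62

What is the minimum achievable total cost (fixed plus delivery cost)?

62

Open {B, C, D}: assign each demand point to its cheapest open site.
  N-α→B 26, N-β→B 7, N-γ→C 5, N-δ→D 7
  delivery cost 45, fixed 17 → total 62.
Compare {B, C, D, E}: delivery cost 45 + fixed 20 = 65.
Compare {A, B, C, D}: delivery cost 45 + fixed 25 = 70.
Compare {A, B, C, D, E}: delivery cost 45 + fixed 28 = 73.
All other subsets cost ≥ 65. Minimum total cost: 62.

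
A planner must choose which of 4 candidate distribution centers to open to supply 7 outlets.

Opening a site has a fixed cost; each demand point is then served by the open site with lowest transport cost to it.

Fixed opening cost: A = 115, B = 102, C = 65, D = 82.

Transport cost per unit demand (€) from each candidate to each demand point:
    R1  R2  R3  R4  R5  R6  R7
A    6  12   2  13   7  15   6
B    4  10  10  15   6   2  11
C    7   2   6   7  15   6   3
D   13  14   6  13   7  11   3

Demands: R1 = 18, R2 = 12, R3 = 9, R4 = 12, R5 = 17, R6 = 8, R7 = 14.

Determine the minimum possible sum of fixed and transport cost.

561

Open {B, C}: assign each demand point to its cheapest open site.
  R1→B 18×4=72, R2→C 12×2=24, R3→C 9×6=54, R4→C 12×7=84, R5→B 17×6=102, R6→B 8×2=16, R7→C 14×3=42
  transport cost 394, fixed 167 → total 561.
Compare {A, C}: transport cost 443 + fixed 180 = 623.
Compare {A, B, C}: transport cost 358 + fixed 282 = 640.
Compare {B, C, D}: transport cost 394 + fixed 249 = 643.
All other subsets cost ≥ 623. Minimum total cost: 561.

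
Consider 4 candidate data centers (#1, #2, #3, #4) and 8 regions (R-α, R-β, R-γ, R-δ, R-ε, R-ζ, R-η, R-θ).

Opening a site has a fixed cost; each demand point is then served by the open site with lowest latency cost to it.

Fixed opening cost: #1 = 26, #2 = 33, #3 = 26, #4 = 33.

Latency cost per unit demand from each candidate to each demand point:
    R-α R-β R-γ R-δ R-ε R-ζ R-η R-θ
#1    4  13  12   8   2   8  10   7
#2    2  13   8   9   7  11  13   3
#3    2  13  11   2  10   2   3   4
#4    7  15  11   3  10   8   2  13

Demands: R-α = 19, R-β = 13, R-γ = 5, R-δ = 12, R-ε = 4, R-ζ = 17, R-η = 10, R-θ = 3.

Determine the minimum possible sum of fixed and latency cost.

Open {#1, #3}: assign each demand point to its cheapest open site.
  R-α→#3 19×2=38, R-β→#1 13×13=169, R-γ→#3 5×11=55, R-δ→#3 12×2=24, R-ε→#1 4×2=8, R-ζ→#3 17×2=34, R-η→#3 10×3=30, R-θ→#3 3×4=12
  latency cost 370, fixed 52 → total 422.
Compare {#3}: latency cost 402 + fixed 26 = 428.
Compare {#2, #3}: latency cost 372 + fixed 59 = 431.
Compare {#1, #2, #3}: latency cost 352 + fixed 85 = 437.
All other subsets cost ≥ 428. Minimum total cost: 422.

422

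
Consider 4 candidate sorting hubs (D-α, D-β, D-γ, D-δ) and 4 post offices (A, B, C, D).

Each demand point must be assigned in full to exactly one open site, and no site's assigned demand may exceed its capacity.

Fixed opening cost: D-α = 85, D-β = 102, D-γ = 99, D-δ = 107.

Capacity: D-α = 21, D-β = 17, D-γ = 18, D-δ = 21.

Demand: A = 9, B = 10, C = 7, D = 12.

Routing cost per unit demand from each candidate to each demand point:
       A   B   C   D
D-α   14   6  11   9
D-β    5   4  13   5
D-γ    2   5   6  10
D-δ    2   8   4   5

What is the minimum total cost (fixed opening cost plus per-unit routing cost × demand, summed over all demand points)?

376

Open {D-γ, D-δ}; cheapest assignment that respects the capacities:
  D-γ (cap 18, load 17): B, C — cost 10×5 + 7×6 = 92
  D-δ (cap 21, load 21): A, D — cost 9×2 + 12×5 = 78
  Shipping 170, fixed 206 → total 376.
  Any other capacity-feasible assignment to {D-γ, D-δ} ships for at least 170.
Compare {D-α, D-δ}: its best feasible assignment gives total 407.
Compare {D-β, D-δ}: its best feasible assignment gives total 418.
Every other set of open sites that can feasibly serve all demand totals ≥ 407 even under its best assignment. Minimum: 376.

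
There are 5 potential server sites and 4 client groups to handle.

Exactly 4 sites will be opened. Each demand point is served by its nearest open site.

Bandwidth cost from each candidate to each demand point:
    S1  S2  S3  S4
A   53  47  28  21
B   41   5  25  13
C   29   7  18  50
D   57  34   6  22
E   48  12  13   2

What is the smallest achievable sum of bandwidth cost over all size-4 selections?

42

Open {B, C, D, E}.
  S1→C 29, S2→B 5, S3→D 6, S4→E 2  ⇒ total 42.
Compare {A, C, D, E}: total 44.
Compare {A, B, C, E}: total 49.
No size-4 selection does better; minimum is 42.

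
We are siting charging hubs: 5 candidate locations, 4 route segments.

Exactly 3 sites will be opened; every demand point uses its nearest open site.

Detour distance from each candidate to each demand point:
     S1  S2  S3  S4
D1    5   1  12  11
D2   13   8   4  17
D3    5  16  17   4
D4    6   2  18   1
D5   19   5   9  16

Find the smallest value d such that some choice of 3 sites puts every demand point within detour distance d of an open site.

Open {D1, D2, D3}.
  Farthest demand point is S1 at detour distance 5 (to D1); all others are ≤ 5.
With {D1, D2, D4} the worst case is 5.
With {D2, D3, D4} the worst case is 5.
No size-3 selection achieves below 5.

5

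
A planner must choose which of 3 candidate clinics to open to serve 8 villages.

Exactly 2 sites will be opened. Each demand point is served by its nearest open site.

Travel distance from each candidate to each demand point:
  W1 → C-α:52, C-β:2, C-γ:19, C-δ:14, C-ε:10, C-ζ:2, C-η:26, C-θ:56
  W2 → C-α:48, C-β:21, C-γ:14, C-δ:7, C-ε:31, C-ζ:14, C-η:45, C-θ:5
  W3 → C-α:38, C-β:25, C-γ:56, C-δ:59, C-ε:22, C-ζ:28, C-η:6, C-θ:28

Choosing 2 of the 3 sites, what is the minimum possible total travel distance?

Open {W1, W2}.
  C-α→W2 48, C-β→W1 2, C-γ→W2 14, C-δ→W2 7, C-ε→W1 10, C-ζ→W1 2, C-η→W1 26, C-θ→W2 5  ⇒ total 114.
Compare {W1, W3}: total 119.
Compare {W2, W3}: total 127.

114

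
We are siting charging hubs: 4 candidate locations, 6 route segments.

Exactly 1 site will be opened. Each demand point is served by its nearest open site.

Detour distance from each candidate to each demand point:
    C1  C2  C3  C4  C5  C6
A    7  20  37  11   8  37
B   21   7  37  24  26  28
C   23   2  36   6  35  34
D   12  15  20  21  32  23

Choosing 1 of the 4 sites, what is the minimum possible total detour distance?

120

Open {A}.
  C1→A 7, C2→A 20, C3→A 37, C4→A 11, C5→A 8, C6→A 37  ⇒ total 120.
Compare {D}: total 123.
Compare {C}: total 136.
No size-1 selection does better; minimum is 120.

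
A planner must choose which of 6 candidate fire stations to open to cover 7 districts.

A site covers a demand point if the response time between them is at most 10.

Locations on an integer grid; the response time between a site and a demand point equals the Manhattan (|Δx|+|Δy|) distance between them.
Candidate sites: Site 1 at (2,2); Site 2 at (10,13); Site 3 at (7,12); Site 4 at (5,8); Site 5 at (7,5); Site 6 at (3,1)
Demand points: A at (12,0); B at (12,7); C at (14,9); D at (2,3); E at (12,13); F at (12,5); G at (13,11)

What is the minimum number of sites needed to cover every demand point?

2

Coverage sets (demand points within 10 of each site):
  Site 1: {D}
  Site 2: {B, C, E, F, G}
  Site 3: {B, C, E, G}
  Site 4: {B, C, D, F}
  Site 5: {A, B, D, F}
  Site 6: {A, D}
No single site covers all 7 demand points.
But {Site 2, Site 5} covers everything, so the minimum is 2.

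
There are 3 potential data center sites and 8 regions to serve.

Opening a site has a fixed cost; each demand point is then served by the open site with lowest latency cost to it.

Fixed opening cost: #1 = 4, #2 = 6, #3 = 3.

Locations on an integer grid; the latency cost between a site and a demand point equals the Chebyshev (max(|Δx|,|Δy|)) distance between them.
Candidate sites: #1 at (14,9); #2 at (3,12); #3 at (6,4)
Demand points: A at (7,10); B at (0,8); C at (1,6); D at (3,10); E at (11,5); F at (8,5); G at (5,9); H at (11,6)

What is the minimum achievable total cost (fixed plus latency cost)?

Open {#2, #3}: assign each demand point to its cheapest open site.
  A→#2 4, B→#2 4, C→#3 5, D→#2 2, E→#3 5, F→#3 2, G→#2 3, H→#3 5
  latency cost 30, fixed 9 → total 39.
Compare {#1, #2, #3}: latency cost 27 + fixed 13 = 40.
Compare {#1, #2}: latency cost 32 + fixed 10 = 42.
Compare {#3}: latency cost 40 + fixed 3 = 43.
All other subsets cost ≥ 40. Minimum total cost: 39.

39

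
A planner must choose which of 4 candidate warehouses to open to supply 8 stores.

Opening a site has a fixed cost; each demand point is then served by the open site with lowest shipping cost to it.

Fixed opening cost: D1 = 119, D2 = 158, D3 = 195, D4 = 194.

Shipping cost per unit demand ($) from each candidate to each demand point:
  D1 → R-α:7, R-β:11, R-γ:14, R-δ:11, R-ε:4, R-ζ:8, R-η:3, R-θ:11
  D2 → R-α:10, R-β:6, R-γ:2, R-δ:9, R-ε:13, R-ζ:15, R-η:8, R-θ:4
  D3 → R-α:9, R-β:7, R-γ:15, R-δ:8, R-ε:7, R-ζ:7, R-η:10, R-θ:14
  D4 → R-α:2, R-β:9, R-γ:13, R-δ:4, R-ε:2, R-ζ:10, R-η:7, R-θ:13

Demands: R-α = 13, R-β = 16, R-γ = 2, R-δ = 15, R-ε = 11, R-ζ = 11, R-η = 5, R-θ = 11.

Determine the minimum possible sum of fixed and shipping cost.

749

Open {D2, D4}: assign each demand point to its cheapest open site.
  R-α→D4 13×2=26, R-β→D2 16×6=96, R-γ→D2 2×2=4, R-δ→D4 15×4=60, R-ε→D4 11×2=22, R-ζ→D4 11×10=110, R-η→D4 5×7=35, R-θ→D2 11×4=44
  shipping cost 397, fixed 352 → total 749.
Compare {D4}: shipping cost 566 + fixed 194 = 760.
Compare {D1, D2}: shipping cost 517 + fixed 277 = 794.
Compare {D1, D4}: shipping cost 502 + fixed 313 = 815.
All other subsets cost ≥ 760. Minimum total cost: 749.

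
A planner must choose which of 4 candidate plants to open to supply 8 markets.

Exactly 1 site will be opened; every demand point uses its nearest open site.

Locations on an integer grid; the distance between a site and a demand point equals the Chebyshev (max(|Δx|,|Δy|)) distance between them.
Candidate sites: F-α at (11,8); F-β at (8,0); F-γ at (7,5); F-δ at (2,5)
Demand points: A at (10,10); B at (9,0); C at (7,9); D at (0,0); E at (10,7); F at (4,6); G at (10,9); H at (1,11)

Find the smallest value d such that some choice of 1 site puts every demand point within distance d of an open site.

Open {F-γ}.
  Farthest demand point is D at distance 7 (to F-γ); all others are ≤ 7.
With {F-δ} the worst case is 8.
With {F-α} the worst case is 11.
No size-1 selection achieves below 7.

7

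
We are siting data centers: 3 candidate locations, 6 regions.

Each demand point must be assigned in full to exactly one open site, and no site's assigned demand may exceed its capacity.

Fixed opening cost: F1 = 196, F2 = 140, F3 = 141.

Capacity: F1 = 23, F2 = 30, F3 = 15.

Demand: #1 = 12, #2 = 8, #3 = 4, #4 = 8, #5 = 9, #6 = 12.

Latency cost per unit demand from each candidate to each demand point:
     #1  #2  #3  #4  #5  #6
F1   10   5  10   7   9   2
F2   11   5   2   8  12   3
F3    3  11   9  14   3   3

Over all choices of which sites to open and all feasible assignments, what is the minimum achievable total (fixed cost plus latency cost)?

Open {F1, F2, F3}; cheapest assignment that respects the capacities:
  F1 (cap 23, load 21): #5, #6 — cost 9×9 + 12×2 = 105
  F2 (cap 30, load 20): #2, #3, #4 — cost 8×5 + 4×2 + 8×8 = 112
  F3 (cap 15, load 12): #1 — cost 12×3 = 36
  Shipping 253, fixed 477 → total 730.
  Any other capacity-feasible assignment to {F1, F2, F3} ships for at least 253.
Total demand is 53; every other set of sites either has combined capacity below 53 or cannot fit the demands without splitting one across sites, so {F1, F2, F3} is the only feasible choice of open sites. Minimum: 730.

730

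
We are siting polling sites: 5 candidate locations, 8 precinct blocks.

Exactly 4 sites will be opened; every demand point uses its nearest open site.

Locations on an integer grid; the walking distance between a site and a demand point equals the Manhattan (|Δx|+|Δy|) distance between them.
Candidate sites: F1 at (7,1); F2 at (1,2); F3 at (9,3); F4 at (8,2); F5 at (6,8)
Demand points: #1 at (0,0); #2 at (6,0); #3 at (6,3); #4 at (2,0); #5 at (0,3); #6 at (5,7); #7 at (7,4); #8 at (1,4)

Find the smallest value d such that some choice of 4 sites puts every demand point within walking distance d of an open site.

Open {F1, F2, F3, F5}.
  Farthest demand point is #1 at walking distance 3 (to F2); all others are ≤ 3.
With {F1, F2, F4, F5} the worst case is 3.
With {F2, F3, F4, F5} the worst case is 4.
No size-4 selection achieves below 3.

3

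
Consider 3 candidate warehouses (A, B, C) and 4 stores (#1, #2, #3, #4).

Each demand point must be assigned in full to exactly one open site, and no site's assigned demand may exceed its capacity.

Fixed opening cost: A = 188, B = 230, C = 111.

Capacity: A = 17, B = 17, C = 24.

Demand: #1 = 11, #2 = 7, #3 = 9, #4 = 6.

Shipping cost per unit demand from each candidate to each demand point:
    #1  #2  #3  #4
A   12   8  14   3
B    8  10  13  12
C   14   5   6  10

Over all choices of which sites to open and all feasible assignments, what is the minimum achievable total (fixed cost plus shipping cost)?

Open {A, C}; cheapest assignment that respects the capacities:
  A (cap 17, load 17): #1, #4 — cost 11×12 + 6×3 = 150
  C (cap 24, load 16): #2, #3 — cost 7×5 + 9×6 = 89
  Shipping 239, fixed 299 → total 538.
  Any other capacity-feasible assignment to {A, C} ships for at least 239.
Compare {B, C}: its best feasible assignment gives total 578.
Compare {A, B, C}: its best feasible assignment gives total 724.
Every other set of open sites that can feasibly serve all demand totals ≥ 578 even under its best assignment. Minimum: 538.

538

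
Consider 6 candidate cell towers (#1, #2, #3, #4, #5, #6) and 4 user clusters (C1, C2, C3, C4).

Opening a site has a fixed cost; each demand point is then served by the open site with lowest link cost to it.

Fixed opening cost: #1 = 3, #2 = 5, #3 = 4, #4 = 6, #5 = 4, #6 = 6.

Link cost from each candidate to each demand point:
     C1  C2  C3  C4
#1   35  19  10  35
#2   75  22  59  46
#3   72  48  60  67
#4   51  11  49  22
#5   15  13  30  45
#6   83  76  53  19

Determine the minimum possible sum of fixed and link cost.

Open {#1, #5, #6}: assign each demand point to its cheapest open site.
  C1→#5 15, C2→#5 13, C3→#1 10, C4→#6 19
  link cost 57, fixed 13 → total 70.
Compare {#1, #4, #5}: link cost 58 + fixed 13 = 71.
Compare {#1, #3, #5, #6}: link cost 57 + fixed 17 = 74.
Compare {#1, #4, #5, #6}: link cost 55 + fixed 19 = 74.
All other subsets cost ≥ 71. Minimum total cost: 70.

70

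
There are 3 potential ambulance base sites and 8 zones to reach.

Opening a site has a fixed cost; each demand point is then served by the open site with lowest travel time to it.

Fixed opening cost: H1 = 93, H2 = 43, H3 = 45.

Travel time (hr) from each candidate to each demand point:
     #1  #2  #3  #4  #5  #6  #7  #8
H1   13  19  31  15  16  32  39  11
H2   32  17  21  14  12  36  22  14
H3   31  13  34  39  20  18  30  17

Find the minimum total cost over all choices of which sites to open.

Open {H2}: assign each demand point to its cheapest open site.
  #1→H2 32, #2→H2 17, #3→H2 21, #4→H2 14, #5→H2 12, #6→H2 36, #7→H2 22, #8→H2 14
  travel time 168, fixed 43 → total 211.
Compare {H2, H3}: travel time 145 + fixed 88 = 233.
Compare {H3}: travel time 202 + fixed 45 = 247.
Compare {H1}: travel time 176 + fixed 93 = 269.
All other subsets cost ≥ 233. Minimum total cost: 211.

211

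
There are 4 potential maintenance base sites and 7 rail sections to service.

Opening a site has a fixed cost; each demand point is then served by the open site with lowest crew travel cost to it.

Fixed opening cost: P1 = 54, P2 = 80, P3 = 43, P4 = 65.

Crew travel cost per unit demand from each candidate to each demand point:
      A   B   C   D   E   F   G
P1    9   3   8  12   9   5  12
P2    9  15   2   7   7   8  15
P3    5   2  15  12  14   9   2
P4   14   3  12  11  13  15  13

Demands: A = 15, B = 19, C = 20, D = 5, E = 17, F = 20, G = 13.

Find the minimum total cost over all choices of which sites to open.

Open {P1, P2, P3}: assign each demand point to its cheapest open site.
  A→P3 15×5=75, B→P3 19×2=38, C→P2 20×2=40, D→P2 5×7=35, E→P2 17×7=119, F→P1 20×5=100, G→P3 13×2=26
  crew travel cost 433, fixed 177 → total 610.
Compare {P2, P3}: crew travel cost 493 + fixed 123 = 616.
Compare {P1, P2, P3, P4}: crew travel cost 433 + fixed 242 = 675.
Compare {P2, P3, P4}: crew travel cost 493 + fixed 188 = 681.
All other subsets cost ≥ 616. Minimum total cost: 610.

610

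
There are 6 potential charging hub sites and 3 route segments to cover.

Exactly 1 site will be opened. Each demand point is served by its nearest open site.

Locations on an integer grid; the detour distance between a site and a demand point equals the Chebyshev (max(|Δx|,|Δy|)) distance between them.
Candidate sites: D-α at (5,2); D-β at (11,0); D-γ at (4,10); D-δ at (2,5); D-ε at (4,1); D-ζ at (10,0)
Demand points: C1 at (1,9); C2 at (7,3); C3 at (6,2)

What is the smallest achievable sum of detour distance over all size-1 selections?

10

Open {D-α}.
  C1→D-α 7, C2→D-α 2, C3→D-α 1  ⇒ total 10.
Compare {D-δ}: total 13.
Compare {D-ε}: total 13.
No size-1 selection does better; minimum is 10.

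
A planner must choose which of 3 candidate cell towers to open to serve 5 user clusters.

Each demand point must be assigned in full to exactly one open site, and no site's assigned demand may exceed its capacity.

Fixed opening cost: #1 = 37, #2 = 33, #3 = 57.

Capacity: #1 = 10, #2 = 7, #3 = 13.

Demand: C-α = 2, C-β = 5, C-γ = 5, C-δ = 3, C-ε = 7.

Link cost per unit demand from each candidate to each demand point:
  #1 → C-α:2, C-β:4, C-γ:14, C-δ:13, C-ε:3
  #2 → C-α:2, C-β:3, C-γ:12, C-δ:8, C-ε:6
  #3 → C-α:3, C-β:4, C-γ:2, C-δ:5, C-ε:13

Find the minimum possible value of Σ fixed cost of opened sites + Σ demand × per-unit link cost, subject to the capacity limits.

164

Open {#1, #3}; cheapest assignment that respects the capacities:
  #1 (cap 10, load 9): C-α, C-ε — cost 2×2 + 7×3 = 25
  #3 (cap 13, load 13): C-β, C-γ, C-δ — cost 5×4 + 5×2 + 3×5 = 45
  Shipping 70, fixed 94 → total 164.
  Any other capacity-feasible assignment to {#1, #3} ships for at least 70.
Compare {#1, #2, #3}: its best feasible assignment gives total 192.
Every other set of open sites that can feasibly serve all demand totals ≥ 192 even under its best assignment. Minimum: 164.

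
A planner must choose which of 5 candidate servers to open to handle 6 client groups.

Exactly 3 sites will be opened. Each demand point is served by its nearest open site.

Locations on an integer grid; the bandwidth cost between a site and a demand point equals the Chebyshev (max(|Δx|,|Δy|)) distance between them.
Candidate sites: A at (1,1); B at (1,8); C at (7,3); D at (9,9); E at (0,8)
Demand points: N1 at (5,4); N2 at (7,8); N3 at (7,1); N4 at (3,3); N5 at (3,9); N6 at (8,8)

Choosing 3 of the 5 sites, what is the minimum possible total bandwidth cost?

Open {B, C, D}.
  N1→C 2, N2→D 2, N3→C 2, N4→C 4, N5→B 2, N6→D 1  ⇒ total 13.
Compare {C, D, E}: total 14.
Compare {A, C, D}: total 15.
No size-3 selection does better; minimum is 13.

13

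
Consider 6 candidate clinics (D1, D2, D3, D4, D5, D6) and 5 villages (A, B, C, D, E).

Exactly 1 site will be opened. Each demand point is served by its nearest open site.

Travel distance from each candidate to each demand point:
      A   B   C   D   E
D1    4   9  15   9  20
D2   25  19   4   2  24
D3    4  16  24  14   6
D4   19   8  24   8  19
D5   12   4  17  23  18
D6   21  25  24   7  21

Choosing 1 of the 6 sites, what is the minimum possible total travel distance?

57

Open {D1}.
  A→D1 4, B→D1 9, C→D1 15, D→D1 9, E→D1 20  ⇒ total 57.
Compare {D3}: total 64.
Compare {D2}: total 74.
No size-1 selection does better; minimum is 57.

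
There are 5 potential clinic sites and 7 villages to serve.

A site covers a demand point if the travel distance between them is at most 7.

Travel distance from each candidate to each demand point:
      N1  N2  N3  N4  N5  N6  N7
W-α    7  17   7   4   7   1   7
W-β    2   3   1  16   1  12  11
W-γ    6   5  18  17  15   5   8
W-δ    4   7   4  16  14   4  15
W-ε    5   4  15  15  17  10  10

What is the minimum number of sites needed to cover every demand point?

Coverage sets (demand points within 7 of each site):
  W-α: {N1, N3, N4, N5, N6, N7}
  W-β: {N1, N2, N3, N5}
  W-γ: {N1, N2, N6}
  W-δ: {N1, N2, N3, N6}
  W-ε: {N1, N2}
No single site covers all 7 demand points.
But {W-α, W-β} covers everything, so the minimum is 2.

2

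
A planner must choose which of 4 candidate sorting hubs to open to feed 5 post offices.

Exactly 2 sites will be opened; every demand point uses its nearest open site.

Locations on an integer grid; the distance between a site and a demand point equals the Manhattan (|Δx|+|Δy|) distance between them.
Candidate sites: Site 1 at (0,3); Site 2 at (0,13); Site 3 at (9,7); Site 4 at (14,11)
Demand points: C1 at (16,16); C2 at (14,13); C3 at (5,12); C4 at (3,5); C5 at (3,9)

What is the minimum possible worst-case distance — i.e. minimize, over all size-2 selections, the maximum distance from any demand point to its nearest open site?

9

Open {Site 3, Site 4}.
  Farthest demand point is C3 at distance 9 (to Site 3); all others are ≤ 9.
With {Site 1, Site 4} the worst case is 10.
With {Site 2, Site 4} the worst case is 11.
No size-2 selection achieves below 9.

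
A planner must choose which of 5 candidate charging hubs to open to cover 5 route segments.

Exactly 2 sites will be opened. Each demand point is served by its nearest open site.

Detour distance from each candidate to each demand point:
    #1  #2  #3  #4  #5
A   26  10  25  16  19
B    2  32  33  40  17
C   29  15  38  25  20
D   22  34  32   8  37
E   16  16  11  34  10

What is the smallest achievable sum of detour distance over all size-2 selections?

61

Open {D, E}.
  #1→E 16, #2→E 16, #3→E 11, #4→D 8, #5→E 10  ⇒ total 61.
Compare {A, E}: total 63.
Compare {A, B}: total 70.
No size-2 selection does better; minimum is 61.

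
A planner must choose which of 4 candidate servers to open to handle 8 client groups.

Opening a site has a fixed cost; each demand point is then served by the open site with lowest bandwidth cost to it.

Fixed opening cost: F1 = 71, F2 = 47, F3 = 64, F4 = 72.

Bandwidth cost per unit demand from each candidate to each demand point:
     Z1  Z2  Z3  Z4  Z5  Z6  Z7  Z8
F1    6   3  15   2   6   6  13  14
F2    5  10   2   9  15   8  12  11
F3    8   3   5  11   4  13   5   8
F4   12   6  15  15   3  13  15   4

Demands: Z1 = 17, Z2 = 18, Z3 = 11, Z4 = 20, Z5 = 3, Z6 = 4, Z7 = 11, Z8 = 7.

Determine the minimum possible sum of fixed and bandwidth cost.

530

Open {F1, F2, F3}: assign each demand point to its cheapest open site.
  Z1→F2 17×5=85, Z2→F1 18×3=54, Z3→F2 11×2=22, Z4→F1 20×2=40, Z5→F3 3×4=12, Z6→F1 4×6=24, Z7→F3 11×5=55, Z8→F3 7×8=56
  bandwidth cost 348, fixed 182 → total 530.
Compare {F1, F3}: bandwidth cost 398 + fixed 135 = 533.
Compare {F1, F2}: bandwidth cost 452 + fixed 118 = 570.
Compare {F1, F2, F3, F4}: bandwidth cost 317 + fixed 254 = 571.
All other subsets cost ≥ 533. Minimum total cost: 530.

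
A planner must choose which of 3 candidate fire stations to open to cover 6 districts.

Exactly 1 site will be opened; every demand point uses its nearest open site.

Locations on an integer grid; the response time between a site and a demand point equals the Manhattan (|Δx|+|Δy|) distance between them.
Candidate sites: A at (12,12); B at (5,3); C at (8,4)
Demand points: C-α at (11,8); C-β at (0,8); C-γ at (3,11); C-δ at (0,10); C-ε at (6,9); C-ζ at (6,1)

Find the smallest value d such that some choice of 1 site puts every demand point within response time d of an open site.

Open {B}.
  Farthest demand point is C-δ at response time 12 (to B); all others are ≤ 12.
With {C} the worst case is 14.
With {A} the worst case is 17.
No size-1 selection achieves below 12.

12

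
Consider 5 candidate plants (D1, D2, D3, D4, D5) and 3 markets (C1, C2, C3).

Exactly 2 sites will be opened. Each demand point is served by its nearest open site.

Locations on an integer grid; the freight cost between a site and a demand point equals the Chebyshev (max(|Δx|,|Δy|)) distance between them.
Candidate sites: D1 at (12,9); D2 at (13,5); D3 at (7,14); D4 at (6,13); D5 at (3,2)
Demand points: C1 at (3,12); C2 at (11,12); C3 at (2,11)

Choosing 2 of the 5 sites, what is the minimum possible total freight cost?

10

Open {D1, D4}.
  C1→D4 3, C2→D1 3, C3→D4 4  ⇒ total 10.
Compare {D3, D4}: total 11.
Compare {D1, D3}: total 12.
No size-2 selection does better; minimum is 10.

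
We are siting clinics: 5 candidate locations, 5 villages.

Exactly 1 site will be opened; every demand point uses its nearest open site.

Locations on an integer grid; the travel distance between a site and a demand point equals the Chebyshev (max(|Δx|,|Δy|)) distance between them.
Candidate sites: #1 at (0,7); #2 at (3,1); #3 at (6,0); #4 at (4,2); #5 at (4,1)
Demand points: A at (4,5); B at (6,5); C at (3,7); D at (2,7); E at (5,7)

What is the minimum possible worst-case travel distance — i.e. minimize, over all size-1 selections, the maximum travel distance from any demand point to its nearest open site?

5

Open {#4}.
  Farthest demand point is C at travel distance 5 (to #4); all others are ≤ 5.
With {#1} the worst case is 6.
With {#2} the worst case is 6.
No size-1 selection achieves below 5.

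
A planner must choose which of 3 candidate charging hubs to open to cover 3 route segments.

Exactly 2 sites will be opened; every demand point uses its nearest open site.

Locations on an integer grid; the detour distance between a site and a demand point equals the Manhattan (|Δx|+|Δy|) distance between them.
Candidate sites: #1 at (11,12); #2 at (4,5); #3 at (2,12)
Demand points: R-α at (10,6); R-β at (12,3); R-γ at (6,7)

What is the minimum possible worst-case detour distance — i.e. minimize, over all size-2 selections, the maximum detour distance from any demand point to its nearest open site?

Open {#1, #2}.
  Farthest demand point is R-β at detour distance 10 (to #1); all others are ≤ 10.
With {#1, #3} the worst case is 10.
With {#2, #3} the worst case is 10.
No size-2 selection achieves below 10.

10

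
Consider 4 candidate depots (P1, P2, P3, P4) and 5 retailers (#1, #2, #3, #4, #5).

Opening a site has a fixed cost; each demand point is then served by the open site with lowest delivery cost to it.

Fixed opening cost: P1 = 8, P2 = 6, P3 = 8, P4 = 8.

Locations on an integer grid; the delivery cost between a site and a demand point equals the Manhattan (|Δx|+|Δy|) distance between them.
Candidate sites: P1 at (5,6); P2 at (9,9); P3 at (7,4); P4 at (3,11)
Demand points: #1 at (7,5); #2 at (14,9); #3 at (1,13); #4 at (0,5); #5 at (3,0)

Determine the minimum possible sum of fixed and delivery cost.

47

Open {P1, P2}: assign each demand point to its cheapest open site.
  #1→P1 3, #2→P2 5, #3→P1 11, #4→P1 6, #5→P1 8
  delivery cost 33, fixed 14 → total 47.
Compare {P1}: delivery cost 40 + fixed 8 = 48.
Compare {P2, P3}: delivery cost 34 + fixed 14 = 48.
Compare {P1, P2, P4}: delivery cost 26 + fixed 22 = 48.
All other subsets cost ≥ 48. Minimum total cost: 47.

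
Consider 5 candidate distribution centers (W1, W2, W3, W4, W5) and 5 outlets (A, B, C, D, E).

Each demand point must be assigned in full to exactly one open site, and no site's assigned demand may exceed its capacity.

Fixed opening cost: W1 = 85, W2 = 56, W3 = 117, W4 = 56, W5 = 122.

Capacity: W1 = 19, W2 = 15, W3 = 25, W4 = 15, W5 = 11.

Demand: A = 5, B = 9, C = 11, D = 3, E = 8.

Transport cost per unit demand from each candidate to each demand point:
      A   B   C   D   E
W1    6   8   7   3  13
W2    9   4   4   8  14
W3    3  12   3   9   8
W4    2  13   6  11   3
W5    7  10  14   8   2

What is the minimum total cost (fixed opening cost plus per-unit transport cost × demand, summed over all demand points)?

345

Open {W2, W3}; cheapest assignment that respects the capacities:
  W2 (cap 15, load 12): B, D — cost 9×4 + 3×8 = 60
  W3 (cap 25, load 24): A, C, E — cost 5×3 + 11×3 + 8×8 = 112
  Shipping 172, fixed 173 → total 345.
  Any other capacity-feasible assignment to {W2, W3} ships for at least 172.
Compare {W1, W2, W4}: its best feasible assignment gives total 353.
Compare {W2, W3, W4}: its best feasible assignment gives total 356.
Every other set of open sites that can feasibly serve all demand totals ≥ 353 even under its best assignment. Minimum: 345.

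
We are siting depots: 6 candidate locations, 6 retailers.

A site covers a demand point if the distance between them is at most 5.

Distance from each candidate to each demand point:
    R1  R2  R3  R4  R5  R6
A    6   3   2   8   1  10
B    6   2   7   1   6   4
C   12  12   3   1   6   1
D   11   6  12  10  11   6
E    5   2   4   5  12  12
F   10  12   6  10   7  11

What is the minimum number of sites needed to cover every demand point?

Coverage sets (demand points within 5 of each site):
  A: {R2, R3, R5}
  B: {R2, R4, R6}
  C: {R3, R4, R6}
  D: {}
  E: {R1, R2, R3, R4}
  F: {}
No 2 sites suffice: every size-2 union leaves at least one demand point uncovered.
But {A, B, E} covers everything, so the minimum is 3.

3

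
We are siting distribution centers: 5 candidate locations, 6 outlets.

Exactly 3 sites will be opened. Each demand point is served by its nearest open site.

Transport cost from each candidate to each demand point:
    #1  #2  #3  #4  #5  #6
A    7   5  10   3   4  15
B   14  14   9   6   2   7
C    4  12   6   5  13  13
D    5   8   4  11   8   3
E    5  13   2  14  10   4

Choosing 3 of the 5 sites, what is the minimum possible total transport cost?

Open {A, B, E}.
  #1→E 5, #2→A 5, #3→E 2, #4→A 3, #5→B 2, #6→E 4  ⇒ total 21.
Compare {A, B, D}: total 22.
Compare {A, C, E}: total 22.
No size-3 selection does better; minimum is 21.

21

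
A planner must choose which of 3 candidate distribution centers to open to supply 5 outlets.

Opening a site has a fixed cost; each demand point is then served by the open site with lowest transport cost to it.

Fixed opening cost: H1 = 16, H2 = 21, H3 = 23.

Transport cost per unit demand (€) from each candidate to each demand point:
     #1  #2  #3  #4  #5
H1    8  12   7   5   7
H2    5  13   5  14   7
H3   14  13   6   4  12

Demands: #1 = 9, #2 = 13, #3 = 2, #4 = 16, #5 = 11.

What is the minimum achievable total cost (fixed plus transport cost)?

Open {H1, H2}: assign each demand point to its cheapest open site.
  #1→H2 9×5=45, #2→H1 13×12=156, #3→H2 2×5=10, #4→H1 16×5=80, #5→H1 11×7=77
  transport cost 368, fixed 37 → total 405.
Compare {H2, H3}: transport cost 365 + fixed 44 = 409.
Compare {H1, H2, H3}: transport cost 352 + fixed 60 = 412.
Compare {H1}: transport cost 399 + fixed 16 = 415.
All other subsets cost ≥ 409. Minimum total cost: 405.

405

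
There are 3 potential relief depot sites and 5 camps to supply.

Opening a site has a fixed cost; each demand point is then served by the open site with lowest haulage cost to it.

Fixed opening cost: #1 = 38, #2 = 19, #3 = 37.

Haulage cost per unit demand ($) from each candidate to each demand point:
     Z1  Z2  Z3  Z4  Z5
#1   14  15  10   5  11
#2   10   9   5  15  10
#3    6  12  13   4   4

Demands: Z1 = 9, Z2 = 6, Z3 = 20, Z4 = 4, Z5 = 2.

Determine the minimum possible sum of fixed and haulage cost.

288

Open {#2, #3}: assign each demand point to its cheapest open site.
  Z1→#3 9×6=54, Z2→#2 6×9=54, Z3→#2 20×5=100, Z4→#3 4×4=16, Z5→#3 2×4=8
  haulage cost 232, fixed 56 → total 288.
Compare {#1, #2, #3}: haulage cost 232 + fixed 94 = 326.
Compare {#1, #2}: haulage cost 284 + fixed 57 = 341.
Compare {#2}: haulage cost 324 + fixed 19 = 343.
All other subsets cost ≥ 326. Minimum total cost: 288.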